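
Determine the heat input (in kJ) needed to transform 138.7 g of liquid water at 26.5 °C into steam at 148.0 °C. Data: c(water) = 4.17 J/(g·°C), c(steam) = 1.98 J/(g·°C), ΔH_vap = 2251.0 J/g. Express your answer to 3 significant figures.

q = 368 kJ

q1 (heat water 26.5→100.0 °C): 138.7 × 4.17 × 73.5 = 42511 J
q2 (vaporize at 100 °C): 138.7 × 2251.0 = 312214 J
q3 (heat steam 100.0→148.0 °C): 138.7 × 1.98 × 48.0 = 13182 J
Total: 42511 + 312214 + 13182 = 367907 J = 368 kJ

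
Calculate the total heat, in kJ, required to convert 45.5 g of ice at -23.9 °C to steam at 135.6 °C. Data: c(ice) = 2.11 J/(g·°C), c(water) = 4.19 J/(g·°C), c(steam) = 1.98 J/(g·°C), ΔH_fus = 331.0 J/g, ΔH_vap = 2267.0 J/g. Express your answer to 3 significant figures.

q = 143 kJ

q1 (heat ice -23.9→0.0 °C): 45.5 × 2.11 × 23.9 = 2295 J
q2 (melt at 0 °C): 45.5 × 331.0 = 15061 J
q3 (heat water 0.0→100.0 °C): 45.5 × 4.19 × 100.0 = 19065 J
q4 (vaporize at 100 °C): 45.5 × 2267.0 = 103149 J
q5 (heat steam 100.0→135.6 °C): 45.5 × 1.98 × 35.6 = 3207 J
Total: 2295 + 15061 + 19065 + 103149 + 3207 = 142777 J = 143 kJ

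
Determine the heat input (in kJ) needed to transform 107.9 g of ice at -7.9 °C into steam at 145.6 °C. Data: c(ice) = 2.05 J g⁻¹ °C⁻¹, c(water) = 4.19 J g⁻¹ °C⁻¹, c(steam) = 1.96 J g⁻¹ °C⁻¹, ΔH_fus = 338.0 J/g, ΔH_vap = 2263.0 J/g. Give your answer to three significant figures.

q = 337 kJ

q1 (heat ice -7.9→0.0 °C): 107.9 × 2.05 × 7.9 = 1747 J
q2 (melt at 0 °C): 107.9 × 338.0 = 36470 J
q3 (heat water 0.0→100.0 °C): 107.9 × 4.19 × 100.0 = 45210 J
q4 (vaporize at 100 °C): 107.9 × 2263.0 = 244178 J
q5 (heat steam 100.0→145.6 °C): 107.9 × 1.96 × 45.6 = 9644 J
Total: 1747 + 36470 + 45210 + 244178 + 9644 = 337249 J = 337 kJ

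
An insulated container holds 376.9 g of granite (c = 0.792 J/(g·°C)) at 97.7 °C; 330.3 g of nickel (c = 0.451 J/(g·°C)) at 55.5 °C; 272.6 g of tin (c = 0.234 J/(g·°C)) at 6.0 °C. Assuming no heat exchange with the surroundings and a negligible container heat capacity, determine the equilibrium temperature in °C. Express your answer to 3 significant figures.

Σ mᵢcᵢ(T − Tᵢ) = 0  ⇒  T = Σ mᵢcᵢTᵢ / Σ mᵢcᵢ
Σ mᵢcᵢ = 376.9×0.792 + 330.3×0.451 + 272.6×0.234 = 511.2585
Σ mᵢcᵢTᵢ = 298.5048×97.7 + 148.9653×55.5 + 63.7884×6.0 = 37814
T = 37814 / 511.2585 = 73.96 °C

T_f = 74.0 °C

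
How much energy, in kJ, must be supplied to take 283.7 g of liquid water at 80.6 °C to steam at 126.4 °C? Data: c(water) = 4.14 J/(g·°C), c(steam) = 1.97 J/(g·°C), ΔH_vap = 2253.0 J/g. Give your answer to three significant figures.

q1 (heat water 80.6→100.0 °C): 283.7 × 4.14 × 19.4 = 22786 J
q2 (vaporize at 100 °C): 283.7 × 2253.0 = 639176 J
q3 (heat steam 100.0→126.4 °C): 283.7 × 1.97 × 26.4 = 14755 J
Total: 22786 + 639176 + 14755 = 676717 J = 677 kJ

q = 677 kJ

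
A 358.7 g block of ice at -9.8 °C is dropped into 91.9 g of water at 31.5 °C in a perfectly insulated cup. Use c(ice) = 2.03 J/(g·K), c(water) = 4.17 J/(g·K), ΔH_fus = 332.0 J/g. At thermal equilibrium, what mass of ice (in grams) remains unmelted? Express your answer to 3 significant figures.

m_ice remaining = 344 g

Heat to warm all ice to 0 °C: 358.7×2.03×9.8 = 7136.0 J
Heat released by water cooling to 0 °C: 91.9×4.17×31.5 = 12072 J
12072 J < 7136.0 + 358.7×332.0 = 126224.4 J, so not all ice melts; final T = 0 °C.
Heat left for melting: 12072 − 7136.0 = 4936.0 J
Mass melted = 4936.0 / 332.0 = 14.87 g
Ice remaining = 358.7 − 14.87 = 343.83 g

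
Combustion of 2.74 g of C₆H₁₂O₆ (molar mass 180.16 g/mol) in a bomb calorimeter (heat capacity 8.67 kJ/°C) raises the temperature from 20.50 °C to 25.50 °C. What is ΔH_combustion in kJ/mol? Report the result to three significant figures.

ΔT = 25.50 − 20.50 = 5.00 °C
q_cal = C_cal × ΔT = 8.67 × 5.00 = 43.35 kJ
n = 2.74 / 180.16 = 0.01521 mol
q_rxn = −q_cal = -43.35 kJ
ΔH = -43.35 / 0.01521 = -2850 kJ/mol

ΔH = -2850 kJ/mol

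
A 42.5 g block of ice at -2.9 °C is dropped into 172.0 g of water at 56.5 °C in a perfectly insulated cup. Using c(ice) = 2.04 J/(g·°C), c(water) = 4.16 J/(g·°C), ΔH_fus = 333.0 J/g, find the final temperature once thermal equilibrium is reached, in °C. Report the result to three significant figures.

Heat to bring ice to 0 °C and melt it: q₁ = 42.5×2.04×2.9 + 42.5×333.0 = 14404 J
Heat the water can supply cooling to 0 °C: 172.0×4.16×56.5 = 40426.9 J > q₁, so all ice melts.
Energy balance: 172.0×4.16×(56.5 − T) = 14404 + 42.5×4.16×(T − 0)
715.52(56.5 − T) = 14404 + 176.8 T
40426.9 − 14404 = 892.32 T
T = 26022.9 / 892.32 = 29.16 °C

T_f = 29.2 °C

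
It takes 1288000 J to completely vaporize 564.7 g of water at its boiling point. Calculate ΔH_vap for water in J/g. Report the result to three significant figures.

ΔH_vap = 2280 J/g

ΔH_vap = q / m = 1288000 / 564.7 = 2280 J/g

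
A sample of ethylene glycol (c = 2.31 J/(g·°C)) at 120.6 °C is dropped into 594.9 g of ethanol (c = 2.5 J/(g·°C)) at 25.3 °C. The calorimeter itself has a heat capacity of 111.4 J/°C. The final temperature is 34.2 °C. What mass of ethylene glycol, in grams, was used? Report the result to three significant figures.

m = 71.3 g

q_gained = (594.9 × 2.5 + 111.4) × (34.2 − 25.3) = 14230 J
q_lost = m × 2.31 × (120.6 − 34.2) = 199.584 m
m = 14230 / 199.584 = 71.3 g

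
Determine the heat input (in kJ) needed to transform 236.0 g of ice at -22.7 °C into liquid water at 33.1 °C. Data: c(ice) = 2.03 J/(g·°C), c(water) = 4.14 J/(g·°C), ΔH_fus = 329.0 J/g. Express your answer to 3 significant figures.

q1 (heat ice -22.7→0.0 °C): 236.0 × 2.03 × 22.7 = 10875 J
q2 (melt at 0 °C): 236.0 × 329.0 = 77644 J
q3 (heat water 0.0→33.1 °C): 236.0 × 4.14 × 33.1 = 32340 J
Total: 10875 + 77644 + 32340 = 120859 J = 121 kJ

q = 121 kJ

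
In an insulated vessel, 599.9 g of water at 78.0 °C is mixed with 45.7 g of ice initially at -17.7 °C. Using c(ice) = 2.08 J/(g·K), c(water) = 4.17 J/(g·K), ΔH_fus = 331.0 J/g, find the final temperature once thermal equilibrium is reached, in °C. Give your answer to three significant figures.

T_f = 66.2 °C

Heat to bring ice to 0 °C and melt it: q₁ = 45.7×2.08×17.7 + 45.7×331.0 = 16809 J
Heat the water can supply cooling to 0 °C: 599.9×4.17×78.0 = 195123 J > q₁, so all ice melts.
Energy balance: 599.9×4.17×(78.0 − T) = 16809 + 45.7×4.17×(T − 0)
2501.583(78.0 − T) = 16809 + 190.569 T
195123 − 16809 = 2692.152 T
T = 178314 / 2692.152 = 66.23 °C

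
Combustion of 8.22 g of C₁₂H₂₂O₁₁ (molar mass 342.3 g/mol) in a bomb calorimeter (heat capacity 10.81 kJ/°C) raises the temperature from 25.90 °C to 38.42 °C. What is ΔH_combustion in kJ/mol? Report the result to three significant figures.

ΔH = -5640 kJ/mol

ΔT = 38.42 − 25.90 = 12.52 °C
q_cal = C_cal × ΔT = 10.81 × 12.52 = 135.3412 kJ
n = 8.22 / 342.3 = 0.02401 mol
q_rxn = −q_cal = -135.3412 kJ
ΔH = -135.3412 / 0.02401 = -5637 kJ/mol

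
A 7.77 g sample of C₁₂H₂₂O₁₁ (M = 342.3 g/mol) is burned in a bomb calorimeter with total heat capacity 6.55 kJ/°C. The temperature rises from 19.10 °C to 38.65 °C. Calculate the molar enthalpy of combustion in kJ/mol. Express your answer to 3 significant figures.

ΔT = 38.65 − 19.10 = 19.55 °C
q_cal = C_cal × ΔT = 6.55 × 19.55 = 128.0525 kJ
n = 7.77 / 342.3 = 0.02270 mol
q_rxn = −q_cal = -128.0525 kJ
ΔH = -128.0525 / 0.02270 = -5641 kJ/mol

ΔH = -5640 kJ/mol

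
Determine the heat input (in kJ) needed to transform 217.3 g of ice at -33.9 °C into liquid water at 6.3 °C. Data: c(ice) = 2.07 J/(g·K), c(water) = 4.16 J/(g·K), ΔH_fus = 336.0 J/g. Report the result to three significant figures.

q1 (heat ice -33.9→0.0 °C): 217.3 × 2.07 × 33.9 = 15249 J
q2 (melt at 0 °C): 217.3 × 336.0 = 73013 J
q3 (heat water 0.0→6.3 °C): 217.3 × 4.16 × 6.3 = 5695 J
Total: 15249 + 73013 + 5695 = 93957 J = 94.0 kJ

q = 94.0 kJ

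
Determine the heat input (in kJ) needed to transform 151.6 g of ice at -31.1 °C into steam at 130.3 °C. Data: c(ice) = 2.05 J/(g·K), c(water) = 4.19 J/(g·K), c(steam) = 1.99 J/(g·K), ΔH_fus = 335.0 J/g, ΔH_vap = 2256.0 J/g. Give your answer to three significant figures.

q = 475 kJ

q1 (heat ice -31.1→0.0 °C): 151.6 × 2.05 × 31.1 = 9665 J
q2 (melt at 0 °C): 151.6 × 335.0 = 50786 J
q3 (heat water 0.0→100.0 °C): 151.6 × 4.19 × 100.0 = 63520 J
q4 (vaporize at 100 °C): 151.6 × 2256.0 = 342010 J
q5 (heat steam 100.0→130.3 °C): 151.6 × 1.99 × 30.3 = 9141 J
Total: 9665 + 50786 + 63520 + 342010 + 9141 = 475122 J = 475 kJ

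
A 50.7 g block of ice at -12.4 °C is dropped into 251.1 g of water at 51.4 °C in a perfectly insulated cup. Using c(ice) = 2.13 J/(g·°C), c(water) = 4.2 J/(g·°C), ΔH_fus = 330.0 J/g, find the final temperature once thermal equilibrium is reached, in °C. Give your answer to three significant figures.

T_f = 28.5 °C

Heat to bring ice to 0 °C and melt it: q₁ = 50.7×2.13×12.4 + 50.7×330.0 = 18070 J
Heat the water can supply cooling to 0 °C: 251.1×4.2×51.4 = 54207.5 J > q₁, so all ice melts.
Energy balance: 251.1×4.2×(51.4 − T) = 18070 + 50.7×4.2×(T − 0)
1054.62(51.4 − T) = 18070 + 212.94 T
54207.5 − 18070 = 1267.56 T
T = 36137.5 / 1267.56 = 28.51 °C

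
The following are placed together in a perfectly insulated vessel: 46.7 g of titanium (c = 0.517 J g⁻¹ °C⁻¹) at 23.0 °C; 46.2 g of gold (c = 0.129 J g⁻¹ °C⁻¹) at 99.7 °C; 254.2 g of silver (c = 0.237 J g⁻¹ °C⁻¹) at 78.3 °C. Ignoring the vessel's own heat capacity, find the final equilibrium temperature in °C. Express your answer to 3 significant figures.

Σ mᵢcᵢ(T − Tᵢ) = 0  ⇒  T = Σ mᵢcᵢTᵢ / Σ mᵢcᵢ
Σ mᵢcᵢ = 46.7×0.517 + 46.2×0.129 + 254.2×0.237 = 90.3491
Σ mᵢcᵢTᵢ = 24.1439×23.0 + 5.9598×99.7 + 60.2454×78.3 = 5866.7
T = 5866.7 / 90.3491 = 64.93 °C

T_f = 64.9 °C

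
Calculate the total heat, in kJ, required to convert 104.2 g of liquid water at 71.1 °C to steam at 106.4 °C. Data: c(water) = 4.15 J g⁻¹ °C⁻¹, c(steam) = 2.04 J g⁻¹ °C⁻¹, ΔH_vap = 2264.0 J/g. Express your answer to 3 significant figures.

q1 (heat water 71.1→100.0 °C): 104.2 × 4.15 × 28.9 = 12497 J
q2 (vaporize at 100 °C): 104.2 × 2264.0 = 235909 J
q3 (heat steam 100.0→106.4 °C): 104.2 × 2.04 × 6.4 = 1360 J
Total: 12497 + 235909 + 1360 = 249766 J = 250 kJ

q = 250 kJ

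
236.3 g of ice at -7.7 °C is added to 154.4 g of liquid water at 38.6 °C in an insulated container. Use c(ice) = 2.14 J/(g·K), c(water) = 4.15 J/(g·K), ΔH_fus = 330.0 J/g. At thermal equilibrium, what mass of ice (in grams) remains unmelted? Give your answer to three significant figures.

Heat to warm all ice to 0 °C: 236.3×2.14×7.7 = 3893.8 J
Heat released by water cooling to 0 °C: 154.4×4.15×38.6 = 24733 J
24733 J < 3893.8 + 236.3×330.0 = 81872.8 J, so not all ice melts; final T = 0 °C.
Heat left for melting: 24733 − 3893.8 = 20839.2 J
Mass melted = 20839.2 / 330.0 = 63.15 g
Ice remaining = 236.3 − 63.15 = 173.15 g

m_ice remaining = 173 g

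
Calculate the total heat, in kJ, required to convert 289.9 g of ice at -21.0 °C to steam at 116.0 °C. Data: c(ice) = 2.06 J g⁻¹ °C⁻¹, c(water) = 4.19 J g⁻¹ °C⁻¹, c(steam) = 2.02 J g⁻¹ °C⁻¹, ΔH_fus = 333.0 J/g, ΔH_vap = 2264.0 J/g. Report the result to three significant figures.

q = 896 kJ

q1 (heat ice -21.0→0.0 °C): 289.9 × 2.06 × 21.0 = 12541 J
q2 (melt at 0 °C): 289.9 × 333.0 = 96537 J
q3 (heat water 0.0→100.0 °C): 289.9 × 4.19 × 100.0 = 121468 J
q4 (vaporize at 100 °C): 289.9 × 2264.0 = 656334 J
q5 (heat steam 100.0→116.0 °C): 289.9 × 2.02 × 16.0 = 9370 J
Total: 12541 + 96537 + 121468 + 656334 + 9370 = 896250 J = 896 kJ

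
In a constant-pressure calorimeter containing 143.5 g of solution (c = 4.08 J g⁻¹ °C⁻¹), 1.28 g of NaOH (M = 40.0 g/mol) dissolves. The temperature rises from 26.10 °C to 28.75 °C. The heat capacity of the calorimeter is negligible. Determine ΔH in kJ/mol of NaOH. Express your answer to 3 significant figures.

ΔH = -48.5 kJ/mol

|ΔT| = |28.75 − 26.10| = 2.65 °C
|q_surr| = (143.5 × 4.08) × 2.65 = 585.48 × 2.65 = 1552 J
n(NaOH) = 1.28 / 40.0 = 0.03200 mol
Temperature rose, so q_rxn = −|q_surr| = -1.552 kJ
ΔH = q_rxn / n = -48.50 kJ/mol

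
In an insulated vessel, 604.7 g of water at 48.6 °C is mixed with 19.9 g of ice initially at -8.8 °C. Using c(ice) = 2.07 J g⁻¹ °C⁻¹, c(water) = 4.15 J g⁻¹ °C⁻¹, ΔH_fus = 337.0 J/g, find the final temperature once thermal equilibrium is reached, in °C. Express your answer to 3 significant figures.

T_f = 44.3 °C

Heat to bring ice to 0 °C and melt it: q₁ = 19.9×2.07×8.8 + 19.9×337.0 = 7068.8 J
Heat the water can supply cooling to 0 °C: 604.7×4.15×48.6 = 121962 J > q₁, so all ice melts.
Energy balance: 604.7×4.15×(48.6 − T) = 7068.8 + 19.9×4.15×(T − 0)
2509.505(48.6 − T) = 7068.8 + 82.585 T
121962 − 7068.8 = 2592.090 T
T = 114893.2 / 2592.090 = 44.32 °C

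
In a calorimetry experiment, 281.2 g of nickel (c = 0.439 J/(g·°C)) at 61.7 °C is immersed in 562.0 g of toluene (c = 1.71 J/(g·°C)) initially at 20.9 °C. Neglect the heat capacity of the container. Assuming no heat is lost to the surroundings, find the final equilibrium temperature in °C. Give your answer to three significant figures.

T_f = 25.5 °C

Heat lost by nickel = heat gained by toluene.
(281.2)(0.439)(61.7 − T) = (562.0)(1.71)(T − 20.9)
123.4468 (61.7 − T) = 961.02 (T − 20.9)
7616.7 − 123.4468 T = 961.02 T − 20085
27701.7 = 1084.4668 T
T = 25.54 °C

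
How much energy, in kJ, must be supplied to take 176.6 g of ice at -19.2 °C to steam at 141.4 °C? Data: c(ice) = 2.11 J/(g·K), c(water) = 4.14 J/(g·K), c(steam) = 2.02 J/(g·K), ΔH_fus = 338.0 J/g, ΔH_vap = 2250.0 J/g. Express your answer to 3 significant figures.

q1 (heat ice -19.2→0.0 °C): 176.6 × 2.11 × 19.2 = 7154 J
q2 (melt at 0 °C): 176.6 × 338.0 = 59691 J
q3 (heat water 0.0→100.0 °C): 176.6 × 4.14 × 100.0 = 73112 J
q4 (vaporize at 100 °C): 176.6 × 2250.0 = 397350 J
q5 (heat steam 100.0→141.4 °C): 176.6 × 2.02 × 41.4 = 14769 J
Total: 7154 + 59691 + 73112 + 397350 + 14769 = 552076 J = 552 kJ

q = 552 kJ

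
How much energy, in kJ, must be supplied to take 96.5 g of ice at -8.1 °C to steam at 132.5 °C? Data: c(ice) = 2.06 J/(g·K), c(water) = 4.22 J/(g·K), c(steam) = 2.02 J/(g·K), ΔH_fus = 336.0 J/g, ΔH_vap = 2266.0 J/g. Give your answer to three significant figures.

q1 (heat ice -8.1→0.0 °C): 96.5 × 2.06 × 8.1 = 1610 J
q2 (melt at 0 °C): 96.5 × 336.0 = 32424 J
q3 (heat water 0.0→100.0 °C): 96.5 × 4.22 × 100.0 = 40723 J
q4 (vaporize at 100 °C): 96.5 × 2266.0 = 218669 J
q5 (heat steam 100.0→132.5 °C): 96.5 × 2.02 × 32.5 = 6335 J
Total: 1610 + 32424 + 40723 + 218669 + 6335 = 299761 J = 300 kJ

q = 300 kJ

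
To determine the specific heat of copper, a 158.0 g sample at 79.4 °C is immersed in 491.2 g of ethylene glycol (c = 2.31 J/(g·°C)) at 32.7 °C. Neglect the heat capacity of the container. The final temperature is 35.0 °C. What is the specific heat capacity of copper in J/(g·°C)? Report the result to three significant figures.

q_gained = (491.2 × 2.31) × (35.0 − 32.7) = 2610 J
q_lost = 158.0 × c × (79.4 − 35.0) = 7015.2 c
Set equal: c = 2610 / 7015.2 = 0.372 J/(g·°C)

c = 0.372 J/(g·°C)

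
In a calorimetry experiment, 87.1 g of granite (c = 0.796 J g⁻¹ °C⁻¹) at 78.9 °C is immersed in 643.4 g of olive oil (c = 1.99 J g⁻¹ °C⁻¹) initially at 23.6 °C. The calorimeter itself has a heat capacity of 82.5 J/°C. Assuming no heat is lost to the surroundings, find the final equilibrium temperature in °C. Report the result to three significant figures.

Heat lost by granite = heat gained by olive oil + calorimeter.
(87.1)(0.796)(78.9 − T) = [(643.4)(1.99) + 82.5](T − 23.6)
69.3316 (78.9 − T) = 1362.866 (T − 23.6)
5470.3 − 69.3316 T = 1362.866 T − 32164
37634.3 = 1432.1976 T
T = 26.28 °C

T_f = 26.3 °C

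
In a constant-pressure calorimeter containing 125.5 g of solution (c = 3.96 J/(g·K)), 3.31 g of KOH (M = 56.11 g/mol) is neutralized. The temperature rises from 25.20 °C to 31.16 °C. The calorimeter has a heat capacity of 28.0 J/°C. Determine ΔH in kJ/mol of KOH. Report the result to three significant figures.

|ΔT| = |31.16 − 25.20| = 5.96 °C
|q_surr| = (125.5 × 3.96 + 28.0) × 5.96 = 524.98 × 5.96 = 3129 J
n(KOH) = 3.31 / 56.11 = 0.05899 mol
Temperature rose, so q_rxn = −|q_surr| = -3.129 kJ
ΔH = q_rxn / n = -53.04 kJ/mol

ΔH = -53.0 kJ/mol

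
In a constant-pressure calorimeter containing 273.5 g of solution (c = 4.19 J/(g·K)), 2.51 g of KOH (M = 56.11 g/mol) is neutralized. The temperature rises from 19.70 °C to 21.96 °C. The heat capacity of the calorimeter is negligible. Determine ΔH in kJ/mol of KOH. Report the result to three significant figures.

|ΔT| = |21.96 − 19.70| = 2.26 °C
|q_surr| = (273.5 × 4.19) × 2.26 = 1145.965 × 2.26 = 2590 J
n(KOH) = 2.51 / 56.11 = 0.04473 mol
Temperature rose, so q_rxn = −|q_surr| = -2.590 kJ
ΔH = q_rxn / n = -57.90 kJ/mol

ΔH = -57.9 kJ/mol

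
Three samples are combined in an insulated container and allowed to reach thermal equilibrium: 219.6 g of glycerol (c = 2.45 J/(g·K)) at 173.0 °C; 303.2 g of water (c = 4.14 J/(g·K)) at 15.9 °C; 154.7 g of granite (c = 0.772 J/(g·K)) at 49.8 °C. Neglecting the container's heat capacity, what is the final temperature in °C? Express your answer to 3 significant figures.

T_f = 62.2 °C

Σ mᵢcᵢ(T − Tᵢ) = 0  ⇒  T = Σ mᵢcᵢTᵢ / Σ mᵢcᵢ
Σ mᵢcᵢ = 219.6×2.45 + 303.2×4.14 + 154.7×0.772 = 1912.6964
Σ mᵢcᵢTᵢ = 538.02×173.0 + 1255.248×15.9 + 119.4284×49.8 = 118980
T = 118980 / 1912.6964 = 62.21 °C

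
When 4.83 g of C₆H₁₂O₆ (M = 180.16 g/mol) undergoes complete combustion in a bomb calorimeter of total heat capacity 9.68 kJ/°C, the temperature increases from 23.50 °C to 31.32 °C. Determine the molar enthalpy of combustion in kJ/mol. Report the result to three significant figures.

ΔT = 31.32 − 23.50 = 7.82 °C
q_cal = C_cal × ΔT = 9.68 × 7.82 = 75.6976 kJ
n = 4.83 / 180.16 = 0.02681 mol
q_rxn = −q_cal = -75.6976 kJ
ΔH = -75.6976 / 0.02681 = -2823 kJ/mol

ΔH = -2820 kJ/mol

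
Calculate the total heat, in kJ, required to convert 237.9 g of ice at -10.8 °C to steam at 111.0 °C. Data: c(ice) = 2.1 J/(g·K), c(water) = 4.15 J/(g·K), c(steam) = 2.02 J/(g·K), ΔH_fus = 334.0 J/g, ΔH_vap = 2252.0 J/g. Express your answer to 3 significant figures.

q1 (heat ice -10.8→0.0 °C): 237.9 × 2.1 × 10.8 = 5396 J
q2 (melt at 0 °C): 237.9 × 334.0 = 79459 J
q3 (heat water 0.0→100.0 °C): 237.9 × 4.15 × 100.0 = 98729 J
q4 (vaporize at 100 °C): 237.9 × 2252.0 = 535751 J
q5 (heat steam 100.0→111.0 °C): 237.9 × 2.02 × 11.0 = 5286 J
Total: 5396 + 79459 + 98729 + 535751 + 5286 = 724621 J = 725 kJ

q = 725 kJ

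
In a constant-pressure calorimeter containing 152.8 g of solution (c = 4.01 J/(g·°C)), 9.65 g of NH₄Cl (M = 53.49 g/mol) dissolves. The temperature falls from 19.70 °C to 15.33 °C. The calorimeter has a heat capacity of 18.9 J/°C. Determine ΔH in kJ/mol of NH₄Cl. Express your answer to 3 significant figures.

|ΔT| = |15.33 − 19.70| = 4.37 °C
|q_surr| = (152.8 × 4.01 + 18.9) × 4.37 = 631.628 × 4.37 = 2760 J
n(NH₄Cl) = 9.65 / 53.49 = 0.1804 mol
Temperature fell, so q_rxn = +|q_surr| = 2.760 kJ
ΔH = q_rxn / n = 15.30 kJ/mol

ΔH = 15.3 kJ/mol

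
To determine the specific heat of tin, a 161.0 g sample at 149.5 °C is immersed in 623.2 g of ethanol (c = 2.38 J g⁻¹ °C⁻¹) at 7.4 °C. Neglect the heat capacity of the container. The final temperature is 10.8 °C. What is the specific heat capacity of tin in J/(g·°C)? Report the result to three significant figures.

q_gained = (623.2 × 2.38) × (10.8 − 7.4) = 5043 J
q_lost = 161.0 × c × (149.5 − 10.8) = 22330.7 c
Set equal: c = 5043 / 22330.7 = 0.226 J/(g·°C)

c = 0.226 J/(g·°C)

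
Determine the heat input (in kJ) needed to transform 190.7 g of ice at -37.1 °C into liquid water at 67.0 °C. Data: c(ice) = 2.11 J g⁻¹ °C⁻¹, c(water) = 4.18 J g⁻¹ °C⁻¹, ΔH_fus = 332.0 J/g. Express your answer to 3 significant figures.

q1 (heat ice -37.1→0.0 °C): 190.7 × 2.11 × 37.1 = 14928 J
q2 (melt at 0 °C): 190.7 × 332.0 = 63312 J
q3 (heat water 0.0→67.0 °C): 190.7 × 4.18 × 67.0 = 53407 J
Total: 14928 + 63312 + 53407 = 131647 J = 132 kJ

q = 132 kJ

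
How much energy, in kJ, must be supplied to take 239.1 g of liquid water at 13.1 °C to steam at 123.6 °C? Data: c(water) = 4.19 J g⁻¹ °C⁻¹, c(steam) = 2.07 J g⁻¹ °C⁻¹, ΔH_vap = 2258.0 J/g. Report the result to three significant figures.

q1 (heat water 13.1→100.0 °C): 239.1 × 4.19 × 86.9 = 87059 J
q2 (vaporize at 100 °C): 239.1 × 2258.0 = 539888 J
q3 (heat steam 100.0→123.6 °C): 239.1 × 2.07 × 23.6 = 11681 J
Total: 87059 + 539888 + 11681 = 638628 J = 639 kJ

q = 639 kJ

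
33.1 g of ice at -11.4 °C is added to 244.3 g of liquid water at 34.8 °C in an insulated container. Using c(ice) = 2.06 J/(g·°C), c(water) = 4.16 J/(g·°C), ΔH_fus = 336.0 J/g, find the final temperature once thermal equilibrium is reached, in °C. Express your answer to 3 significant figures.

T_f = 20.3 °C

Heat to bring ice to 0 °C and melt it: q₁ = 33.1×2.06×11.4 + 33.1×336.0 = 11899 J
Heat the water can supply cooling to 0 °C: 244.3×4.16×34.8 = 35366.8 J > q₁, so all ice melts.
Energy balance: 244.3×4.16×(34.8 − T) = 11899 + 33.1×4.16×(T − 0)
1016.288(34.8 − T) = 11899 + 137.696 T
35366.8 − 11899 = 1153.984 T
T = 23467.8 / 1153.984 = 20.34 °C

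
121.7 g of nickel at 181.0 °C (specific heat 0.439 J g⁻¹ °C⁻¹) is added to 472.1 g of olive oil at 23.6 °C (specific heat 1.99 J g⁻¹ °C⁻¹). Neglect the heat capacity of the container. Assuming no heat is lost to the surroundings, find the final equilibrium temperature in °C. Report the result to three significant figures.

Heat lost by nickel = heat gained by olive oil.
(121.7)(0.439)(181.0 − T) = (472.1)(1.99)(T − 23.6)
53.4263 (181.0 − T) = 939.479 (T − 23.6)
9670.2 − 53.4263 T = 939.479 T − 22172
31842.2 = 992.9053 T
T = 32.07 °C

T_f = 32.1 °C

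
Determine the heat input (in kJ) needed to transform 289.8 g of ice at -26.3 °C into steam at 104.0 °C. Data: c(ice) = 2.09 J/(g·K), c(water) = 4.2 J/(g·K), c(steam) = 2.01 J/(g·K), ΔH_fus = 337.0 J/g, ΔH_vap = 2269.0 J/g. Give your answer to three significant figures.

q1 (heat ice -26.3→0.0 °C): 289.8 × 2.09 × 26.3 = 15929 J
q2 (melt at 0 °C): 289.8 × 337.0 = 97663 J
q3 (heat water 0.0→100.0 °C): 289.8 × 4.2 × 100.0 = 121716 J
q4 (vaporize at 100 °C): 289.8 × 2269.0 = 657556 J
q5 (heat steam 100.0→104.0 °C): 289.8 × 2.01 × 4.0 = 2330 J
Total: 15929 + 97663 + 121716 + 657556 + 2330 = 895194 J = 895 kJ

q = 895 kJ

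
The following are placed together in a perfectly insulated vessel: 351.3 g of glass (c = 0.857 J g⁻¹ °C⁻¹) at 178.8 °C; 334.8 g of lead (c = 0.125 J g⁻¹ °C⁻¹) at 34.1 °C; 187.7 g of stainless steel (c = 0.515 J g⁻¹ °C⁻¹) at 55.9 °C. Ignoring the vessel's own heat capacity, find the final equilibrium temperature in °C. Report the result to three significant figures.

T_f = 138 °C

Σ mᵢcᵢ(T − Tᵢ) = 0  ⇒  T = Σ mᵢcᵢTᵢ / Σ mᵢcᵢ
Σ mᵢcᵢ = 351.3×0.857 + 334.8×0.125 + 187.7×0.515 = 439.5796
Σ mᵢcᵢTᵢ = 301.0641×178.8 + 41.85×34.1 + 96.6655×55.9 = 60661
T = 60661 / 439.5796 = 138.0 °C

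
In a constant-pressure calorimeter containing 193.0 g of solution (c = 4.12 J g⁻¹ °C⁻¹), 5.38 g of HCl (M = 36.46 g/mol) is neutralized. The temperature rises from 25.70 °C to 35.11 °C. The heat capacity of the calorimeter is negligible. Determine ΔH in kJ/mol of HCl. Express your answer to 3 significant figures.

|ΔT| = |35.11 − 25.70| = 9.41 °C
|q_surr| = (193.0 × 4.12) × 9.41 = 795.16 × 9.41 = 7482 J
n(HCl) = 5.38 / 36.46 = 0.1476 mol
Temperature rose, so q_rxn = −|q_surr| = -7.482 kJ
ΔH = q_rxn / n = -50.69 kJ/mol

ΔH = -50.7 kJ/mol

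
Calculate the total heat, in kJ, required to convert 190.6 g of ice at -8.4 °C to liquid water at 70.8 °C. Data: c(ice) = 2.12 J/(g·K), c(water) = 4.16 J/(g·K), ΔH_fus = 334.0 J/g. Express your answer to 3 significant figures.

q = 123 kJ

q1 (heat ice -8.4→0.0 °C): 190.6 × 2.12 × 8.4 = 3394 J
q2 (melt at 0 °C): 190.6 × 334.0 = 63660 J
q3 (heat water 0.0→70.8 °C): 190.6 × 4.16 × 70.8 = 56137 J
Total: 3394 + 63660 + 56137 = 123191 J = 123 kJ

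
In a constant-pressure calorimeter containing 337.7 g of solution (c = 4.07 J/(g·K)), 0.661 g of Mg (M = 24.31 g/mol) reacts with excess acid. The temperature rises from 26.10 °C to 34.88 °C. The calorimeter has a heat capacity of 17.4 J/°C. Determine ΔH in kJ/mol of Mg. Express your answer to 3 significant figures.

ΔH = -449 kJ/mol

|ΔT| = |34.88 − 26.10| = 8.78 °C
|q_surr| = (337.7 × 4.07 + 17.4) × 8.78 = 1391.839 × 8.78 = 12220 J
n(Mg) = 0.661 / 24.31 = 0.02719 mol
Temperature rose, so q_rxn = −|q_surr| = -12.22 kJ
ΔH = q_rxn / n = -449.4 kJ/mol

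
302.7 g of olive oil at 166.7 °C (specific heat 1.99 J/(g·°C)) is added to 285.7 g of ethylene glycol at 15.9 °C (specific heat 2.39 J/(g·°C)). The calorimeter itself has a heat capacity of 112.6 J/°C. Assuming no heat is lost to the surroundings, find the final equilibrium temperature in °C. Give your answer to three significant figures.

Heat lost by olive oil = heat gained by ethylene glycol + calorimeter.
(302.7)(1.99)(166.7 − T) = [(285.7)(2.39) + 112.6](T − 15.9)
602.373 (166.7 − T) = 795.423 (T − 15.9)
100420 − 602.373 T = 795.423 T − 12647
113067 = 1397.796 T
T = 80.89 °C

T_f = 80.9 °C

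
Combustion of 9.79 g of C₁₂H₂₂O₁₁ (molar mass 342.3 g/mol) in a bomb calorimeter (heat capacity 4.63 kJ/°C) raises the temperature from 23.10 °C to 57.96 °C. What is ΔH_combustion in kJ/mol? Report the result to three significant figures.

ΔT = 57.96 − 23.10 = 34.86 °C
q_cal = C_cal × ΔT = 4.63 × 34.86 = 161.4018 kJ
n = 9.79 / 342.3 = 0.02860 mol
q_rxn = −q_cal = -161.4018 kJ
ΔH = -161.4018 / 0.02860 = -5643 kJ/mol

ΔH = -5640 kJ/mol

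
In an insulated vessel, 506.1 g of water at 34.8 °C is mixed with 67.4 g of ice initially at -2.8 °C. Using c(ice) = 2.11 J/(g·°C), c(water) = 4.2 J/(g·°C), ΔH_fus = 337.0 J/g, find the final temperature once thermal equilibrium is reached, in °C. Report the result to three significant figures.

Heat to bring ice to 0 °C and melt it: q₁ = 67.4×2.11×2.8 + 67.4×337.0 = 23112 J
Heat the water can supply cooling to 0 °C: 506.1×4.2×34.8 = 73971.6 J > q₁, so all ice melts.
Energy balance: 506.1×4.2×(34.8 − T) = 23112 + 67.4×4.2×(T − 0)
2125.62(34.8 − T) = 23112 + 283.08 T
73971.6 − 23112 = 2408.70 T
T = 50859.6 / 2408.70 = 21.11 °C

T_f = 21.1 °C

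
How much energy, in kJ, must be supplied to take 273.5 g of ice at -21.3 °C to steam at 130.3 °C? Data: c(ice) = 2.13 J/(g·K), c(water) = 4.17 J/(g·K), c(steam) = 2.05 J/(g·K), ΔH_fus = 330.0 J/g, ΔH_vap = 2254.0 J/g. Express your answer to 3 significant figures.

q1 (heat ice -21.3→0.0 °C): 273.5 × 2.13 × 21.3 = 12408 J
q2 (melt at 0 °C): 273.5 × 330.0 = 90255 J
q3 (heat water 0.0→100.0 °C): 273.5 × 4.17 × 100.0 = 114050 J
q4 (vaporize at 100 °C): 273.5 × 2254.0 = 616469 J
q5 (heat steam 100.0→130.3 °C): 273.5 × 2.05 × 30.3 = 16988 J
Total: 12408 + 90255 + 114050 + 616469 + 16988 = 850170 J = 850 kJ

q = 850 kJ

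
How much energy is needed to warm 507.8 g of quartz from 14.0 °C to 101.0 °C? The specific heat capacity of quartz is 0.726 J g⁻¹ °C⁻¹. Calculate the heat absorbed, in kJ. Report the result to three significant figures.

q = 32.1 kJ

q = m c ΔT = 507.8 × 0.726 × (101.0 − 14.0)
q = 507.8 × 0.726 × 87.0 = 32070 J = 32.1 kJ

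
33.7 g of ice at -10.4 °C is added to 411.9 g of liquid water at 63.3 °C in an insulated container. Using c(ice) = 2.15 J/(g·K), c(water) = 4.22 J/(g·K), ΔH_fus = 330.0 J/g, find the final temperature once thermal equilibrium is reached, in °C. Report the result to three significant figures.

Heat to bring ice to 0 °C and melt it: q₁ = 33.7×2.15×10.4 + 33.7×330.0 = 11875 J
Heat the water can supply cooling to 0 °C: 411.9×4.22×63.3 = 110029 J > q₁, so all ice melts.
Energy balance: 411.9×4.22×(63.3 − T) = 11875 + 33.7×4.22×(T − 0)
1738.218(63.3 − T) = 11875 + 142.214 T
110029 − 11875 = 1880.432 T
T = 98154 / 1880.432 = 52.20 °C

T_f = 52.2 °C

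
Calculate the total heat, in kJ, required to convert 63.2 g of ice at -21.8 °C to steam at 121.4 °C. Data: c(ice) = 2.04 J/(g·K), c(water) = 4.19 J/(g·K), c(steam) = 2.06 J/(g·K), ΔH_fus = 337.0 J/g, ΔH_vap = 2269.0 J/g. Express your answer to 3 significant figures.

q1 (heat ice -21.8→0.0 °C): 63.2 × 2.04 × 21.8 = 2811 J
q2 (melt at 0 °C): 63.2 × 337.0 = 21298 J
q3 (heat water 0.0→100.0 °C): 63.2 × 4.19 × 100.0 = 26481 J
q4 (vaporize at 100 °C): 63.2 × 2269.0 = 143401 J
q5 (heat steam 100.0→121.4 °C): 63.2 × 2.06 × 21.4 = 2786 J
Total: 2811 + 21298 + 26481 + 143401 + 2786 = 196777 J = 197 kJ

q = 197 kJ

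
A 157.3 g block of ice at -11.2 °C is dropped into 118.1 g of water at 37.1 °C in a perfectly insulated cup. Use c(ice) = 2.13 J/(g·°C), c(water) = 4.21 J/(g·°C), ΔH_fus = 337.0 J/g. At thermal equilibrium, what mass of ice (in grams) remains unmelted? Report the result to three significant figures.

Heat to warm all ice to 0 °C: 157.3×2.13×11.2 = 3752.5 J
Heat released by water cooling to 0 °C: 118.1×4.21×37.1 = 18446 J
18446 J < 3752.5 + 157.3×337.0 = 56762.6 J, so not all ice melts; final T = 0 °C.
Heat left for melting: 18446 − 3752.5 = 14693.5 J
Mass melted = 14693.5 / 337.0 = 43.60 g
Ice remaining = 157.3 − 43.60 = 113.70 g

m_ice remaining = 114 g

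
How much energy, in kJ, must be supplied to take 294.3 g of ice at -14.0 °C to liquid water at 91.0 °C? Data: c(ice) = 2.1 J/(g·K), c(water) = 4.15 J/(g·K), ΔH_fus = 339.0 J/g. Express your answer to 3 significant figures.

q1 (heat ice -14.0→0.0 °C): 294.3 × 2.1 × 14.0 = 8652 J
q2 (melt at 0 °C): 294.3 × 339.0 = 99768 J
q3 (heat water 0.0→91.0 °C): 294.3 × 4.15 × 91.0 = 111142 J
Total: 8652 + 99768 + 111142 = 219562 J = 220 kJ

q = 220 kJ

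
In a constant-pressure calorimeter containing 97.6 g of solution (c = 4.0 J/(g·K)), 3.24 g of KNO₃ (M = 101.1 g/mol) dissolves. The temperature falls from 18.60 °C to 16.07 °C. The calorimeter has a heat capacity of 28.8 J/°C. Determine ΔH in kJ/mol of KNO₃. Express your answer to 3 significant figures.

|ΔT| = |16.07 − 18.60| = 2.53 °C
|q_surr| = (97.6 × 4.0 + 28.8) × 2.53 = 419.2 × 2.53 = 1061 J
n(KNO₃) = 3.24 / 101.1 = 0.03205 mol
Temperature fell, so q_rxn = +|q_surr| = 1.061 kJ
ΔH = q_rxn / n = 33.10 kJ/mol

ΔH = 33.1 kJ/mol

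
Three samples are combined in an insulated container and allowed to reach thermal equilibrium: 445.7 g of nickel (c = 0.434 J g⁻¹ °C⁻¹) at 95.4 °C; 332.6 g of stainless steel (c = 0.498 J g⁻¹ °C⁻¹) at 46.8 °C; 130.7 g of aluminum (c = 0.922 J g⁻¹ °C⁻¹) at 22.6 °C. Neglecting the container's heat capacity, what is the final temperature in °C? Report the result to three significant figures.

T_f = 60.3 °C

Σ mᵢcᵢ(T − Tᵢ) = 0  ⇒  T = Σ mᵢcᵢTᵢ / Σ mᵢcᵢ
Σ mᵢcᵢ = 445.7×0.434 + 332.6×0.498 + 130.7×0.922 = 479.5740
Σ mᵢcᵢTᵢ = 193.4338×95.4 + 165.6348×46.8 + 120.5054×22.6 = 28929
T = 28929 / 479.5740 = 60.32 °C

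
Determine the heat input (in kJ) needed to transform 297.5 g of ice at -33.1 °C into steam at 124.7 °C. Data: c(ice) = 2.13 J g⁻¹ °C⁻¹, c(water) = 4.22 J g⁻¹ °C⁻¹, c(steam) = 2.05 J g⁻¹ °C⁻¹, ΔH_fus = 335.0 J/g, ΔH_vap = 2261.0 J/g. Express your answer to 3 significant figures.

q1 (heat ice -33.1→0.0 °C): 297.5 × 2.13 × 33.1 = 20975 J
q2 (melt at 0 °C): 297.5 × 335.0 = 99663 J
q3 (heat water 0.0→100.0 °C): 297.5 × 4.22 × 100.0 = 125545 J
q4 (vaporize at 100 °C): 297.5 × 2261.0 = 672648 J
q5 (heat steam 100.0→124.7 °C): 297.5 × 2.05 × 24.7 = 15064 J
Total: 20975 + 99663 + 125545 + 672648 + 15064 = 933895 J = 934 kJ

q = 934 kJ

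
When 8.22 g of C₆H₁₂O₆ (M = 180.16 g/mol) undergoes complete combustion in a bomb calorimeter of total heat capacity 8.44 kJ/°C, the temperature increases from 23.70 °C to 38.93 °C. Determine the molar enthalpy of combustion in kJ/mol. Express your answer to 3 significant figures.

ΔH = -2820 kJ/mol

ΔT = 38.93 − 23.70 = 15.23 °C
q_cal = C_cal × ΔT = 8.44 × 15.23 = 128.5412 kJ
n = 8.22 / 180.16 = 0.04563 mol
q_rxn = −q_cal = -128.5412 kJ
ΔH = -128.5412 / 0.04563 = -2817 kJ/mol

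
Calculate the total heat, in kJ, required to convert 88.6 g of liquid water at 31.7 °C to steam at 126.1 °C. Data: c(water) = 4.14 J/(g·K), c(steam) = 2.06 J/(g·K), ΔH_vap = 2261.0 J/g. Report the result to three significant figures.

q1 (heat water 31.7→100.0 °C): 88.6 × 4.14 × 68.3 = 25053 J
q2 (vaporize at 100 °C): 88.6 × 2261.0 = 200325 J
q3 (heat steam 100.0→126.1 °C): 88.6 × 2.06 × 26.1 = 4764 J
Total: 25053 + 200325 + 4764 = 230142 J = 230 kJ

q = 230 kJ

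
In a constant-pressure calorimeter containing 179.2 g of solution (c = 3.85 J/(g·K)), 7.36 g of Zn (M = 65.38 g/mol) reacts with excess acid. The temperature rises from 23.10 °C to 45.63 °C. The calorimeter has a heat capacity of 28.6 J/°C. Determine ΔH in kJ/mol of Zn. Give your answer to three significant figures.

|ΔT| = |45.63 − 23.10| = 22.53 °C
|q_surr| = (179.2 × 3.85 + 28.6) × 22.53 = 718.52 × 22.53 = 16190 J
n(Zn) = 7.36 / 65.38 = 0.1126 mol
Temperature rose, so q_rxn = −|q_surr| = -16.19 kJ
ΔH = q_rxn / n = -143.8 kJ/mol

ΔH = -144 kJ/mol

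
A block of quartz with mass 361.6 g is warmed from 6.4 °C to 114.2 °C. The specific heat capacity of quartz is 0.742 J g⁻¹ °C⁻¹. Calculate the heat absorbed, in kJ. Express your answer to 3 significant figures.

q = 28.9 kJ

q = m c ΔT = 361.6 × 0.742 × (114.2 − 6.4)
q = 361.6 × 0.742 × 107.8 = 28920 J = 28.9 kJ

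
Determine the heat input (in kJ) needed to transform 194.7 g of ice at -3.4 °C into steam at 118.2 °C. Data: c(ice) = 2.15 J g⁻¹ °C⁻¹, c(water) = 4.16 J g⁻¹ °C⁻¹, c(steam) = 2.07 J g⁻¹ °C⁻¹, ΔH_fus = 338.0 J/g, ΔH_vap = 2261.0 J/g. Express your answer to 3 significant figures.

q = 596 kJ

q1 (heat ice -3.4→0.0 °C): 194.7 × 2.15 × 3.4 = 1423 J
q2 (melt at 0 °C): 194.7 × 338.0 = 65809 J
q3 (heat water 0.0→100.0 °C): 194.7 × 4.16 × 100.0 = 80995 J
q4 (vaporize at 100 °C): 194.7 × 2261.0 = 440217 J
q5 (heat steam 100.0→118.2 °C): 194.7 × 2.07 × 18.2 = 7335 J
Total: 1423 + 65809 + 80995 + 440217 + 7335 = 595779 J = 596 kJ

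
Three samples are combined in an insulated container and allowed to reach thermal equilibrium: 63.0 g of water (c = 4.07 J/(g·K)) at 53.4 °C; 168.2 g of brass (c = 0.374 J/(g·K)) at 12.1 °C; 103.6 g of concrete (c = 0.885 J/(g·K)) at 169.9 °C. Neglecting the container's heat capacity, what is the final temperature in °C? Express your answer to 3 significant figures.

T_f = 73.1 °C

Σ mᵢcᵢ(T − Tᵢ) = 0  ⇒  T = Σ mᵢcᵢTᵢ / Σ mᵢcᵢ
Σ mᵢcᵢ = 63.0×4.07 + 168.2×0.374 + 103.6×0.885 = 411.0028
Σ mᵢcᵢTᵢ = 256.41×53.4 + 62.9068×12.1 + 91.686×169.9 = 30031
T = 30031 / 411.0028 = 73.07 °C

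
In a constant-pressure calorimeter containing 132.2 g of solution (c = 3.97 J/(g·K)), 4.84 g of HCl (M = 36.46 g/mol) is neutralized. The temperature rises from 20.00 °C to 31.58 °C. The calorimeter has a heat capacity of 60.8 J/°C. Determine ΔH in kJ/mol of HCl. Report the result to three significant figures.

|ΔT| = |31.58 − 20.00| = 11.58 °C
|q_surr| = (132.2 × 3.97 + 60.8) × 11.58 = 585.634 × 11.58 = 6782 J
n(HCl) = 4.84 / 36.46 = 0.1327 mol
Temperature rose, so q_rxn = −|q_surr| = -6.782 kJ
ΔH = q_rxn / n = -51.11 kJ/mol

ΔH = -51.1 kJ/mol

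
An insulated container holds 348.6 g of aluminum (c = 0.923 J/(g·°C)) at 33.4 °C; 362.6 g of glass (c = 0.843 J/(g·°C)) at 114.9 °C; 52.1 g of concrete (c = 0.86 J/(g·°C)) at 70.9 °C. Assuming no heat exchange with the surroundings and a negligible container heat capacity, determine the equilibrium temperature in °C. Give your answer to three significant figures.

Σ mᵢcᵢ(T − Tᵢ) = 0  ⇒  T = Σ mᵢcᵢTᵢ / Σ mᵢcᵢ
Σ mᵢcᵢ = 348.6×0.923 + 362.6×0.843 + 52.1×0.86 = 672.2356
Σ mᵢcᵢTᵢ = 321.7578×33.4 + 305.6718×114.9 + 44.806×70.9 = 49045
T = 49045 / 672.2356 = 72.96 °C

T_f = 73.0 °C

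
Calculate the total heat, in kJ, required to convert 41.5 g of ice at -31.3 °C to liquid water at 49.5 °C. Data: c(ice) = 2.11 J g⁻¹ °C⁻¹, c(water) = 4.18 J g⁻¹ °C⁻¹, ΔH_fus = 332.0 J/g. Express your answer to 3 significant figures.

q1 (heat ice -31.3→0.0 °C): 41.5 × 2.11 × 31.3 = 2741 J
q2 (melt at 0 °C): 41.5 × 332.0 = 13778 J
q3 (heat water 0.0→49.5 °C): 41.5 × 4.18 × 49.5 = 8587 J
Total: 2741 + 13778 + 8587 = 25106 J = 25.1 kJ

q = 25.1 kJ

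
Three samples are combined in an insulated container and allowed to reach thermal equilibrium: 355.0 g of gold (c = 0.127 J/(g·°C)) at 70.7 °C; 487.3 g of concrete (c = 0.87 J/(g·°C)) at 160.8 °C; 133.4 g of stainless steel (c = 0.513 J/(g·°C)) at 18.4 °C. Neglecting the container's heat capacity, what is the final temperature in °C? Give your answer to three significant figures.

T_f = 135 °C

Σ mᵢcᵢ(T − Tᵢ) = 0  ⇒  T = Σ mᵢcᵢTᵢ / Σ mᵢcᵢ
Σ mᵢcᵢ = 355.0×0.127 + 487.3×0.87 + 133.4×0.513 = 537.4702
Σ mᵢcᵢTᵢ = 45.085×70.7 + 423.951×160.8 + 68.4342×18.4 = 72618
T = 72618 / 537.4702 = 135.1 °C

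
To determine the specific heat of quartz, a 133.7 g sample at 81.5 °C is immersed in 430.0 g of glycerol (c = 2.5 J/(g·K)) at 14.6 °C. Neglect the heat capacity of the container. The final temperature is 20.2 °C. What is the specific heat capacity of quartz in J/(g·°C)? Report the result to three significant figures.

q_gained = (430.0 × 2.5) × (20.2 − 14.6) = 6020 J
q_lost = 133.7 × c × (81.5 − 20.2) = 8195.81 c
Set equal: c = 6020 / 8195.81 = 0.735 J/(g·°C)

c = 0.735 J/(g·°C)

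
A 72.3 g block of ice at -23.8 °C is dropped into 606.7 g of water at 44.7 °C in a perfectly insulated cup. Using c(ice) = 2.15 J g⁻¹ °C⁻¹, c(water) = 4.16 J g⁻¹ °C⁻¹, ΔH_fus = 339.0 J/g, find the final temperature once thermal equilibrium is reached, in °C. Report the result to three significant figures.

Heat to bring ice to 0 °C and melt it: q₁ = 72.3×2.15×23.8 + 72.3×339.0 = 28209 J
Heat the water can supply cooling to 0 °C: 606.7×4.16×44.7 = 112817 J > q₁, so all ice melts.
Energy balance: 606.7×4.16×(44.7 − T) = 28209 + 72.3×4.16×(T − 0)
2523.872(44.7 − T) = 28209 + 300.768 T
112817 − 28209 = 2824.640 T
T = 84608 / 2824.640 = 29.95 °C

T_f = 30.0 °C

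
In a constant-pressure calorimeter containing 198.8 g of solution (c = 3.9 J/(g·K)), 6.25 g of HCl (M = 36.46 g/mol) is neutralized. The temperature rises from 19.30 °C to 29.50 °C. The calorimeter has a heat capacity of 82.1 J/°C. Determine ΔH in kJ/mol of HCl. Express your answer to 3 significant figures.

ΔH = -51.0 kJ/mol

|ΔT| = |29.50 − 19.30| = 10.20 °C
|q_surr| = (198.8 × 3.9 + 82.1) × 10.20 = 857.42 × 10.20 = 8746 J
n(HCl) = 6.25 / 36.46 = 0.1714 mol
Temperature rose, so q_rxn = −|q_surr| = -8.746 kJ
ΔH = q_rxn / n = -51.03 kJ/mol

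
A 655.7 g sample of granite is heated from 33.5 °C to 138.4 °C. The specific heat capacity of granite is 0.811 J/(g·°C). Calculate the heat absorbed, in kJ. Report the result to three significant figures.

q = m c ΔT = 655.7 × 0.811 × (138.4 − 33.5)
q = 655.7 × 0.811 × 104.9 = 55780 J = 55.8 kJ

q = 55.8 kJ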